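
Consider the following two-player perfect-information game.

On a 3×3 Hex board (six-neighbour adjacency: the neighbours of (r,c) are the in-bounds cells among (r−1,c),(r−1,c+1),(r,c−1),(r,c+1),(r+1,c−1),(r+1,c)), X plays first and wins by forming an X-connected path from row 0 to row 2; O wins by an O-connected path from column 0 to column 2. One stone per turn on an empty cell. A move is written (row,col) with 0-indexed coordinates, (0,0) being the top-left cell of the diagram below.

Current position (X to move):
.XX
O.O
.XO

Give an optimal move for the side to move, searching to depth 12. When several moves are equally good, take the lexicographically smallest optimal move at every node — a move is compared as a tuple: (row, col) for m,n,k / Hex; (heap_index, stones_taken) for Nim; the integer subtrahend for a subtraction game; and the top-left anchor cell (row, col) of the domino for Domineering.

X's best at [.XX/O.O/.XO]: (1,1)

ply 1, X at .XX/O.O/.XO | (0,0)=-1→XXX/O.O/.XO; (1,1)=+1→.XX/OXO/.XO*; (2,0)=-1→.XX/O.O/XXO
ply 2: .XX/OXO/.XO is terminal -1 (O); from .XX/O.O/.XO depth 12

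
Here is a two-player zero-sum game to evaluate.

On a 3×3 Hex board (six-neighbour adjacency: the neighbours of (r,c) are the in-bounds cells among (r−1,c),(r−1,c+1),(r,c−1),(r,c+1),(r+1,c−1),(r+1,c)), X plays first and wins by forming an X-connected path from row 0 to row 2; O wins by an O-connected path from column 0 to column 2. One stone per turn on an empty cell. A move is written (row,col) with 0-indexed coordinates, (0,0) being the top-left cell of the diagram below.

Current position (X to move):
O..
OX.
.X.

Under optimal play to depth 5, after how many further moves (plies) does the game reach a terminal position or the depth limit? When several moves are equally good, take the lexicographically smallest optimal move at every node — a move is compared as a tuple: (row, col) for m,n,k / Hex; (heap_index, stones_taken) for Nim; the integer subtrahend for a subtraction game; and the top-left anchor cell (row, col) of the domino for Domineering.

PV length from [O../OX./.X.]: 1 ply

p1 X@[O../OX./.X.]: (0,1)[OX./OX./.X.]+1* (0,2)[O.X/OX./.X.]+1 (1,2)[O../OXX/.X.]+1 (2,0)[O../OX./XX.]+1 (2,2)[O../OX./.XX]+1
p2 O@[OX./OX./.X.] terminal -1; root [O../OX./.X.] d5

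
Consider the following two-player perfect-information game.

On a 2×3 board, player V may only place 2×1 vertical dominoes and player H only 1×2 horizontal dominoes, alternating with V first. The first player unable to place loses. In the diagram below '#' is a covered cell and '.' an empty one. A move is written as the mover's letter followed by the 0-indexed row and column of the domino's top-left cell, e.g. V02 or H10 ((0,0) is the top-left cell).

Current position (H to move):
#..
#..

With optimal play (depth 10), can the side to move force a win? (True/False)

ply 1, H at #../#.. | H01=+1→###/#..*; H11=+1→#../###
ply 2: ###/#.. is terminal -1 (V); from #../#.. depth 10

H winning at [#../#..]: True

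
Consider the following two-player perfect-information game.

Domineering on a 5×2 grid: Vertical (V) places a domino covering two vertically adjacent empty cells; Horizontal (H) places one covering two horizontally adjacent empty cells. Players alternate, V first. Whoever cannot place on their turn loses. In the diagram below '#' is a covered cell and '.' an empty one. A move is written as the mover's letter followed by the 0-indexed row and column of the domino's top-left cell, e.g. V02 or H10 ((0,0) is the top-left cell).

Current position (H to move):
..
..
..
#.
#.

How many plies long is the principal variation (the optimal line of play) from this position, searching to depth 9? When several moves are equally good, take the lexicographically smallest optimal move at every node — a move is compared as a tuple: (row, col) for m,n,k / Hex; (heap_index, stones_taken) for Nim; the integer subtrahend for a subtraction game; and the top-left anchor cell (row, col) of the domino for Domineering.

PV length from [../../../#./#.]: 3 plies

p1 H@[../../../#./#.]: H00[##/../../#./#.]-1 H10[../##/../#./#.]+1* H20[../../##/#./#.]-1
p2 V@[../##/../#./#.]: V21[../##/.#/##/#.]-1* V31[../##/../##/##]-1
p3 H@[../##/.#/##/#.]: H00[##/##/.#/##/#.]+1*
p4 V@[##/##/.#/##/#.] terminal -1; root [../../../#./#.] d9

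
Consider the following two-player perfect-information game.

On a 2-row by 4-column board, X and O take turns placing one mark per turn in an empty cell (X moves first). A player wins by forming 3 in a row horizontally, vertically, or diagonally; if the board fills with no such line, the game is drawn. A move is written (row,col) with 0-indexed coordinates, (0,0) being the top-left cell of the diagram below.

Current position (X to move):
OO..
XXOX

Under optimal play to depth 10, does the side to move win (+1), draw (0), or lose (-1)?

value(OO../XXOX, X) = 0

p1 X@[OO../XXOX]: (0,2)[OOX./XXOX]+0* (0,3)[OO.X/XXOX]-1
p2 O@[OOX./XXOX]: (0,3)[OOXO/XXOX]+0*
p3 X@[OOXO/XXOX] terminal +0; root [OO../XXOX] d10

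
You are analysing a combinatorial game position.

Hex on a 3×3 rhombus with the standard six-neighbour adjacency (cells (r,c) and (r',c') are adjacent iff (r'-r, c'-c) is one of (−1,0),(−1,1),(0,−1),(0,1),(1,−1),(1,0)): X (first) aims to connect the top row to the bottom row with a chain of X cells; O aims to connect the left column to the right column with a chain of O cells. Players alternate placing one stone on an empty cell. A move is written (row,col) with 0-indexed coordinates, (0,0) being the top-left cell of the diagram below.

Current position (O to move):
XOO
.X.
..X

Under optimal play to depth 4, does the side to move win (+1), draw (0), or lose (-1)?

p1 O@[XOO/.X./..X]: (1,0)[XOO/OX./..X]+1* (1,2)[XOO/.XO/..X]-1 (2,0)[XOO/.X./O.X]-1 (2,1)[XOO/.X./.OX]-1
p2 X@[XOO/OX./..X] terminal -1; root [XOO/.X./..X] d4

value(XOO/.X./..X, O) = +1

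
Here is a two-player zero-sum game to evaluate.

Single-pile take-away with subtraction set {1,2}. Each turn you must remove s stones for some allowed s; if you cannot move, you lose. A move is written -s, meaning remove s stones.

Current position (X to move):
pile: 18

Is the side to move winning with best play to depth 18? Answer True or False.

X winning at [18]: False

[18] X move#1: -1:-1/17*, -2:-1/16
[17] O move#2: -1:-1/16, -2:+1/15*
[15] X move#3: -1:-1/14*, -2:-1/13
[14] O move#4: -1:-1/13, -2:+1/12*
[12] X move#5: -1:-1/11*, -2:-1/10
[11] O move#6: -1:-1/10, -2:+1/9*
[9] X move#7: -1:-1/8*, -2:-1/7
[8] O move#8: -1:-1/7, -2:+1/6*
[6] X move#9: -1:-1/5*, -2:-1/4
[5] O move#10: -1:-1/4, -2:+1/3*
[3] X move#11: -1:-1/2*, -2:-1/1
[2] O move#12: -1:-1/1, -2:+1/0*
[0] end (terminal -1, X#13); searched 18 to 18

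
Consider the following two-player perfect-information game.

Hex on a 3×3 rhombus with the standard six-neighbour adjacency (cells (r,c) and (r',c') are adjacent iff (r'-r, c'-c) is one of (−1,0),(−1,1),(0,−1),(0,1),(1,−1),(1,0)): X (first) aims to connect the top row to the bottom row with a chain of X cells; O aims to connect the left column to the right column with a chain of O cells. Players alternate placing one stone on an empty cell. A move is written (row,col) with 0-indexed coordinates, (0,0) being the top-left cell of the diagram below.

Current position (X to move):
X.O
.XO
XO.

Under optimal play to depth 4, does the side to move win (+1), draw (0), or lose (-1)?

value(X.O/.XO/XO., X) = +1

[X.O/.XO/XO.] X move#1: (0,1):+1/XXO/.XO/XO.*, (1,0):+1/X.O/XXO/XO., (2,2):+1/X.O/.XO/XOX
[XXO/.XO/XO.] end (terminal -1, O#2); searched X.O/.XO/XO. to 4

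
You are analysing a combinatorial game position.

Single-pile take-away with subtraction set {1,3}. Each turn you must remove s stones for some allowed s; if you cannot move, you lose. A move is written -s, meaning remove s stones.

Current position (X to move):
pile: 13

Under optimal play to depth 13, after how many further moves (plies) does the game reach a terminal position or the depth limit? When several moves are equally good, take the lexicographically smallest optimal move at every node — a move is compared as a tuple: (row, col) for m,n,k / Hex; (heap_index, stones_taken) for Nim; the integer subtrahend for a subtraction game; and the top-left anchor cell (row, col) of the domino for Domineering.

ply 1, X at 13 | -1=+1→12*; -3=+1→10
ply 2, O at 12 | -1=-1→11*; -3=-1→9
ply 3, X at 11 | -1=+1→10*; -3=+1→8
ply 4, O at 10 | -1=-1→9*; -3=-1→7
ply 5, X at 9 | -1=+1→8*; -3=+1→6
ply 6, O at 8 | -1=-1→7*; -3=-1→5
ply 7, X at 7 | -1=+1→6*; -3=+1→4
ply 8, O at 6 | -1=-1→5*; -3=-1→3
ply 9, X at 5 | -1=+1→4*; -3=+1→2
ply 10, O at 4 | -1=-1→3*; -3=-1→1
ply 11, X at 3 | -1=+1→2*; -3=+1→0
ply 12, O at 2 | -1=-1→1*
ply 13, X at 1 | -1=+1→0*
ply 14: 0 is terminal -1 (O); from 13 depth 13

PV length from [13]: 13 plies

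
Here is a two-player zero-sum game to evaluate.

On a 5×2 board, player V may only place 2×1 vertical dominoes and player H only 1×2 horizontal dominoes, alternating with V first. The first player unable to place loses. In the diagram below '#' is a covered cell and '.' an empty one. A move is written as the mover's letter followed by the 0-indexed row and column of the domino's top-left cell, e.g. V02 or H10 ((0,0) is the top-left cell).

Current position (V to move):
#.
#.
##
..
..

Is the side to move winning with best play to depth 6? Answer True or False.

ply 1, V at #./#./##/../.. | V01=-1→##/##/##/../..; V30=+1→#./#./##/#./#.*; V31=+1→#./#./##/.#/.#
ply 2: #./#./##/#./#. is terminal -1 (H); from #./#./##/../.. depth 6

V winning at [#./#./##/../..]: True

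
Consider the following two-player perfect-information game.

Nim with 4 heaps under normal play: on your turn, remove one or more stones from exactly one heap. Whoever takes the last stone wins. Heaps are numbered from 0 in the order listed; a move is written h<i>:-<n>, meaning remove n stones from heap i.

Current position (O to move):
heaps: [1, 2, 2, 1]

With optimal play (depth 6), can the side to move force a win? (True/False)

O winning at [(1,2,2,1)]: False

p1 O@[(1,2,2,1)]: h0:-1[(0,2,2,1)]-1* h1:-1[(1,1,2,1)]-1 h1:-2[(1,0,2,1)]-1 h2:-1[(1,2,1,1)]-1 h2:-2[(1,2,0,1)]-1 h3:-1[(1,2,2,0)]-1
p2 X@[(0,2,2,1)]: h1:-1[(0,1,2,1)]-1 h1:-2[(0,0,2,1)]-1 h2:-1[(0,2,1,1)]-1 h2:-2[(0,2,0,1)]-1 h3:-1[(0,2,2,0)]+1*
p3 O@[(0,2,2,0)]: h1:-1[(0,1,2,0)]-1* h1:-2[(0,0,2,0)]-1 h2:-1[(0,2,1,0)]-1 h2:-2[(0,2,0,0)]-1
p4 X@[(0,1,2,0)]: h1:-1[(0,0,2,0)]-1 h2:-1[(0,1,1,0)]+1* h2:-2[(0,1,0,0)]-1
p5 O@[(0,1,1,0)]: h1:-1[(0,0,1,0)]-1* h2:-1[(0,1,0,0)]-1
p6 X@[(0,0,1,0)]: h2:-1[(0,0,0,0)]+1*
p7 O@[(0,0,0,0)] terminal -1; root [(1,2,2,1)] d6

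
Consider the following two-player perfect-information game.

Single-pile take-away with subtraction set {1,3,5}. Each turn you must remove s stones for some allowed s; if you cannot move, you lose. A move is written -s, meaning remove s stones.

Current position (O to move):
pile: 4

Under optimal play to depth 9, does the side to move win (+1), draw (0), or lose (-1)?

value(4, O) = -1

ply 1, O at 4 | -1=-1→3*; -3=-1→1
ply 2, X at 3 | -1=+1→2*; -3=+1→0
ply 3, O at 2 | -1=-1→1*
ply 4, X at 1 | -1=+1→0*
ply 5: 0 is terminal -1 (O); from 4 depth 9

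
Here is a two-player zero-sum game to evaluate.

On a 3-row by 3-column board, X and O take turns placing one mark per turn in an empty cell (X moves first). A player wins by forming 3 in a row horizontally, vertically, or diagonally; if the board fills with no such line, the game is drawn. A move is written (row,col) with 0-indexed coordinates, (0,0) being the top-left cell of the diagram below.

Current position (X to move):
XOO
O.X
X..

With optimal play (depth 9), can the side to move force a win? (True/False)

ply 1, X at XOO/O.X/X.. | (1,1)=+0→XOO/OXX/X..; (2,1)=+0→XOO/O.X/XX.; (2,2)=+1→XOO/O.X/X.X*
ply 2, O at XOO/O.X/X.X | (1,1)=-1→XOO/OOX/X.X*; (2,1)=-1→XOO/O.X/XOX
ply 3, X at XOO/OOX/X.X | (2,1)=+1→XOO/OOX/XXX*
ply 4: XOO/OOX/XXX is terminal -1 (O); from XOO/O.X/X.. depth 9

X winning at [XOO/O.X/X..]: True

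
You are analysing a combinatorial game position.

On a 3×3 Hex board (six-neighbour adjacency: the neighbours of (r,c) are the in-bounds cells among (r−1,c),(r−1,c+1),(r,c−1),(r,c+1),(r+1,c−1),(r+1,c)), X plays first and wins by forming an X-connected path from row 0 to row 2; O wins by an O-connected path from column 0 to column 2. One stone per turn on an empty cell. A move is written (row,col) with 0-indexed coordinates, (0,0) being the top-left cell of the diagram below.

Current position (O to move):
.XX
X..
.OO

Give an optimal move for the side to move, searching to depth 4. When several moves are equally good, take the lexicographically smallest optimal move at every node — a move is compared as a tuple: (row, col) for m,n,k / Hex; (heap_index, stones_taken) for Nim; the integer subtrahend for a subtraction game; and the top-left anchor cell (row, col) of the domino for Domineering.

O's best at [.XX/X../.OO]: (2,0)

ply 1, O at .XX/X../.OO | (0,0)=-1→OXX/X../.OO; (1,1)=-1→.XX/XO./.OO; (1,2)=-1→.XX/X.O/.OO; (2,0)=+1→.XX/X../OOO*
ply 2: .XX/X../OOO is terminal -1 (X); from .XX/X../.OO depth 4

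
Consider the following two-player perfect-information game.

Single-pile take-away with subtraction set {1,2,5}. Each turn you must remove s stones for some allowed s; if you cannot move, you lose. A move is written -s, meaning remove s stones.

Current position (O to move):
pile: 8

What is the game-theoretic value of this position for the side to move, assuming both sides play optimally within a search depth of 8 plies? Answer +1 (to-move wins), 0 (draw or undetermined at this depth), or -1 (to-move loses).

value(8, O) = +1

[8] O move#1: -1:-1/7, -2:+1/6*, -5:+1/3
[6] X move#2: -1:-1/5*, -2:-1/4, -5:-1/1
[5] O move#3: -1:-1/4, -2:+1/3*, -5:+1/0
[3] X move#4: -1:-1/2*, -2:-1/1
[2] O move#5: -1:-1/1, -2:+1/0*
[0] end (terminal -1, X#6); searched 8 to 8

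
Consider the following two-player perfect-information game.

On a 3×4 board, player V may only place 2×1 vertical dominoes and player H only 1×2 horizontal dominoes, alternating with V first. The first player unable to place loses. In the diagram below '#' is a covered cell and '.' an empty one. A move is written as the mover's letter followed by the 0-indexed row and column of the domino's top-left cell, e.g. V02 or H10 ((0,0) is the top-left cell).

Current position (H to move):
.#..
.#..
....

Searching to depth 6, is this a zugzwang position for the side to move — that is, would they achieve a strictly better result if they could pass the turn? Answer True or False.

p1 H@[.#../.#../....]: H02[.###/.#../....]-1 H12[.#../.###/....]+1* H20[.#../.#../##..]-1 H21[.#../.#../.##.]-1 H22[.#../.#../..##]-1
p2 V@[.#../.###/....]: V00[##../####/....]-1* V10[.#../####/#...]-1
p3 H@[##../####/....]: H02[####/####/....]+1* H20[##../####/##..]+1 H21[##../####/.##.]+1 H22[##../####/..##]+1
p4 V@[####/####/....] terminal -1; root [.#../.#../....] d6
pass branch (V moves first from the same position):
  | p1 V@[.#../.#../....]: V00[##../##../....]-1 V02[.##./.##./....]+1* V03[.#.#/.#.#/....]+1 V10[.#../##../#...]-1 V12[.#../.##./..#.]+1 V13[.#../.#.#/...#]+1
  | p2 H@[.##./.##./....]: H20[.##./.##./##..]-1* H21[.##./.##./.##.]-1 H22[.##./.##./..##]-1
  | p3 V@[.##./.##./##..]: V00[###./###./##..]+1* V03[.###/.###/##..]+1 V13[.##./.###/##.#]+1
  | p4 H@[###./###./##..]: H22[###./###./####]-1*
  | p5 V@[###./###./####]: V03[####/####/####]+1*
  | p6 H@[####/####/####] terminal -1; root [.#../.#../....] d6
H moving scores +1; H passing scores -1

zugzwang(.#../.#../...., H) = False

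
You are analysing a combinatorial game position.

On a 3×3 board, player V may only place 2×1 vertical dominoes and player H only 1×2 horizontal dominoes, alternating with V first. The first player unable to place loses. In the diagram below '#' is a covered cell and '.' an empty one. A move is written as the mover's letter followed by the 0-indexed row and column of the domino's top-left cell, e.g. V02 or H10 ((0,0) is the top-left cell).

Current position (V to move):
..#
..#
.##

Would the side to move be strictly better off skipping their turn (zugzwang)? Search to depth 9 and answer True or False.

zugzwang(..#/..#/.##, V) = False

ply 1, V at ..#/..#/.## | V00=+1→#.#/#.#/.##*; V01=+1→.##/.##/.##; V10=-1→..#/#.#/###
ply 2: #.#/#.#/.## is terminal -1 (H); from ..#/..#/.## depth 9
suppose V passes — search the same position with H to move:
pass> ply 1, H at ..#/..#/.## | H00=-1→###/..#/.##; H10=+1→..#/###/.##*
pass> ply 2: ..#/###/.## is terminal -1 (V); from ..#/..#/.## depth 9
for V: play +1, pass -1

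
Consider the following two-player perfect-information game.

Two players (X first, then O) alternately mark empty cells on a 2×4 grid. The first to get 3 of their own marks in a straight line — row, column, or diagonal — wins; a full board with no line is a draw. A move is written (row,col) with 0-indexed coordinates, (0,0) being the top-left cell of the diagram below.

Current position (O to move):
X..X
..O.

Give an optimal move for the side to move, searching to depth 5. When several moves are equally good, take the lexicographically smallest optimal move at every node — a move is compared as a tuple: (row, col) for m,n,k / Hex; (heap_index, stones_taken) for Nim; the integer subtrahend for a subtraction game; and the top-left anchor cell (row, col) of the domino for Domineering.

O's best at [X..X/..O.]: (1,1)

p1 O@[X..X/..O.]: (0,1)[XO.X/..O.]+0 (0,2)[X.OX/..O.]+0 (1,0)[X..X/O.O.]+0 (1,1)[X..X/.OO.]+1* (1,3)[X..X/..OO]+0
p2 X@[X..X/.OO.]: (0,1)[XX.X/.OO.]-1* (0,2)[X.XX/.OO.]-1 (1,0)[X..X/XOO.]-1 (1,3)[X..X/.OOX]-1
p3 O@[XX.X/.OO.]: (0,2)[XXOX/.OO.]+1* (1,0)[XX.X/OOO.]+1 (1,3)[XX.X/.OOO]+1
p4 X@[XXOX/.OO.]: (1,0)[XXOX/XOO.]-1* (1,3)[XXOX/.OOX]-1
p5 O@[XXOX/XOO.]: (1,3)[XXOX/XOOO]+1*
p6 X@[XXOX/XOOO] terminal -1; root [X..X/..O.] d5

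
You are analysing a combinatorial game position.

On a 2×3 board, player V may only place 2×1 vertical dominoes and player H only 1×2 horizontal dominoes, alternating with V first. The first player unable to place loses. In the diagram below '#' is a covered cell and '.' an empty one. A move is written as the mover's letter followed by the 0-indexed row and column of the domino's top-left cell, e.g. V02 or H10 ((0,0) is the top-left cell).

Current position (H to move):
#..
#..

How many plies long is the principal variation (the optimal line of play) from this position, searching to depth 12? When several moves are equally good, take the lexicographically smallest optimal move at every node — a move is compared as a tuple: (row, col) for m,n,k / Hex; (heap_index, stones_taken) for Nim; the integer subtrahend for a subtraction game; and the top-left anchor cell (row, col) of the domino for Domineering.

[#../#..] H move#1: H01:+1/###/#..*, H11:+1/#../###
[###/#..] end (terminal -1, V#2); searched #../#.. to 12

PV length from [#../#..]: 1 ply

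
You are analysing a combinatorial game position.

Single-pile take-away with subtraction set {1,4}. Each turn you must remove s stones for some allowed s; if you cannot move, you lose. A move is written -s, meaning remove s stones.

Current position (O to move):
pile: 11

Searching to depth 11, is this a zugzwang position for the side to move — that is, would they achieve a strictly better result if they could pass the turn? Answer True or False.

zugzwang(11, O) = False

ply 1, O at 11 | -1=+1→10*; -4=+1→7
ply 2, X at 10 | -1=-1→9*; -4=-1→6
ply 3, O at 9 | -1=-1→8; -4=+1→5*
ply 4, X at 5 | -1=-1→4*; -4=-1→1
ply 5, O at 4 | -1=-1→3; -4=+1→0*
ply 6: 0 is terminal -1 (X); from 11 depth 11
if O skipped the turn, X would face:
~ ply 1, X at 11 | -1=+1→10*; -4=+1→7
~ ply 2, O at 10 | -1=-1→9*; -4=-1→6
~ ply 3, X at 9 | -1=-1→8; -4=+1→5*
~ ply 4, O at 5 | -1=-1→4*; -4=-1→1
~ ply 5, X at 4 | -1=-1→3; -4=+1→0*
~ ply 6: 0 is terminal -1 (O); from 11 depth 11
compare (O): move=+1 vs pass=-1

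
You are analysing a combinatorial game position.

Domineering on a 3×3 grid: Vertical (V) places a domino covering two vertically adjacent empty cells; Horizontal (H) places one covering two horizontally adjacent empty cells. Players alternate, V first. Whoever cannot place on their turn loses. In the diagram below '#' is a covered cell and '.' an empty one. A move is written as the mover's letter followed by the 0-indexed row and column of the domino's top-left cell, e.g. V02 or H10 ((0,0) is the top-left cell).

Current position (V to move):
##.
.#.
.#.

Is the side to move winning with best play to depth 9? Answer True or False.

V winning at [##./.#./.#.]: True

[##./.#./.#.] V move#1: V02:+1/###/.##/.#.*, V10:+1/##./##./##., V12:+1/##./.##/.##
[###/.##/.#.] end (terminal -1, H#2); searched ##./.#./.#. to 9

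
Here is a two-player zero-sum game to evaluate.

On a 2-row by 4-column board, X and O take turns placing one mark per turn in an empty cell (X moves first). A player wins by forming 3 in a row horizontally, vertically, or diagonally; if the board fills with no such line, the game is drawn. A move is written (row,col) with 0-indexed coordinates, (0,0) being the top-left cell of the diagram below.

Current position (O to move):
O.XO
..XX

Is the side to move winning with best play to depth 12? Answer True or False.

[O.XO/..XX] O move#1: (0,1):-1/OOXO/..XX, (1,0):-1/O.XO/O.XX, (1,1):+0/O.XO/.OXX*
[O.XO/.OXX] X move#2: (0,1):+0/OXXO/.OXX*, (1,0):+0/O.XO/XOXX
[OXXO/.OXX] O move#3: (1,0):+0/OXXO/OOXX*
[OXXO/OOXX] end (terminal +0, X#4); searched O.XO/..XX to 12

O winning at [O.XO/..XX]: False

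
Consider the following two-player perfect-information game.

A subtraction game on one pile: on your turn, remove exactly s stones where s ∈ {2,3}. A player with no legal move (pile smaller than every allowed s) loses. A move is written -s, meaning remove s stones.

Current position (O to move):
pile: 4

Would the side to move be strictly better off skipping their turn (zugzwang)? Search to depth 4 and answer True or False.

ply 1, O at 4 | -2=-1→2; -3=+1→1*
ply 2: 1 is terminal -1 (X); from 4 depth 4
if O skipped the turn, X would face:
~ ply 1, X at 4 | -2=-1→2; -3=+1→1*
~ ply 2: 1 is terminal -1 (O); from 4 depth 4
compare (O): move=+1 vs pass=-1

zugzwang(4, O) = False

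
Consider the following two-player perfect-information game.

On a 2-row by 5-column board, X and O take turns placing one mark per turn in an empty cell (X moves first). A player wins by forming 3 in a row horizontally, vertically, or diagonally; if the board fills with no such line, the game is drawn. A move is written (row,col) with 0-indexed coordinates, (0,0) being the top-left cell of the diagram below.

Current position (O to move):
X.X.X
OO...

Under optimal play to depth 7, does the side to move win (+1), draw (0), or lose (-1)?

value(X.X.X/OO..., O) = +1

ply 1, O at X.X.X/OO... | (0,1)=-1→XOX.X/OO...; (0,3)=-1→X.XOX/OO...; (1,2)=+1→X.X.X/OOO..*; (1,3)=-1→X.X.X/OO.O.; (1,4)=-1→X.X.X/OO..O
ply 2: X.X.X/OOO.. is terminal -1 (X); from X.X.X/OO... depth 7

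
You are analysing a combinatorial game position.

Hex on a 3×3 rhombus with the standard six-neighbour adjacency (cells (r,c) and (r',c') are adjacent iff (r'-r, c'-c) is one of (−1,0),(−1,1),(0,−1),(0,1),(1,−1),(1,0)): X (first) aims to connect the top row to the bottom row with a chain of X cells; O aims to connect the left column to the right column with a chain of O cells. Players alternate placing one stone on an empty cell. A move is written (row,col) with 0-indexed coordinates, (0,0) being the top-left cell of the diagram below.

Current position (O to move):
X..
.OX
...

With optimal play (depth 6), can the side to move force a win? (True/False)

O winning at [X../.OX/...]: True

p1 O@[X../.OX/...]: (0,1)[XO./.OX/...]-1 (0,2)[X.O/.OX/...]+1* (1,0)[X../OOX/...]-1 (2,0)[X../.OX/O..]-1 (2,1)[X../.OX/.O.]+1 (2,2)[X../.OX/..O]+1
p2 X@[X.O/.OX/...]: (0,1)[XXO/.OX/...]-1* (1,0)[X.O/XOX/...]-1 (2,0)[X.O/.OX/X..]-1 (2,1)[X.O/.OX/.X.]-1 (2,2)[X.O/.OX/..X]-1
p3 O@[XXO/.OX/...]: (1,0)[XXO/OOX/...]+1* (2,0)[XXO/.OX/O..]+1 (2,1)[XXO/.OX/.O.]+1 (2,2)[XXO/.OX/..O]+1
p4 X@[XXO/OOX/...] terminal -1; root [X../.OX/...] d6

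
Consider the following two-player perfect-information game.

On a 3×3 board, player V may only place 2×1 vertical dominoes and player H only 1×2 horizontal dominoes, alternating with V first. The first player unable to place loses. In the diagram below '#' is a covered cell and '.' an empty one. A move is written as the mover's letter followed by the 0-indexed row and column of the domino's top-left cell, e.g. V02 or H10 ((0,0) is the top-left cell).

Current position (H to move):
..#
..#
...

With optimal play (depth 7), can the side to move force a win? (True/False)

p1 H@[..#/..#/...]: H00[###/..#/...]-1 H10[..#/###/...]+1* H20[..#/..#/##.]-1 H21[..#/..#/.##]-1
p2 V@[..#/###/...] terminal -1; root [..#/..#/...] d7

H winning at [..#/..#/...]: True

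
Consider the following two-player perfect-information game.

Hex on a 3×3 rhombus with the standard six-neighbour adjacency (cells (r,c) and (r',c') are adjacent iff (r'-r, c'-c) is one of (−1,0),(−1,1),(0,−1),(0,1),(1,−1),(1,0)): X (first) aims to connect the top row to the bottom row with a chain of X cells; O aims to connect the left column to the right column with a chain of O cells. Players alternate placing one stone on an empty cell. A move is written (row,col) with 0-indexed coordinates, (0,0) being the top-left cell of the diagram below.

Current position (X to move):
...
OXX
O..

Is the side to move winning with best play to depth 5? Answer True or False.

X winning at [.../OXX/O..]: True

[.../OXX/O..] X move#1: (0,0):+1/X../OXX/O..*, (0,1):+1/.X./OXX/O.., (0,2):+1/..X/OXX/O.., (2,1):+1/.../OXX/OX., (2,2):+1/.../OXX/O.X
[X../OXX/O..] O move#2: (0,1):-1/XO./OXX/O..*, (0,2):-1/X.O/OXX/O.., (2,1):-1/X../OXX/OO., (2,2):-1/X../OXX/O.O
[XO./OXX/O..] X move#3: (0,2):+1/XOX/OXX/O..*, (2,1):-1/XO./OXX/OX., (2,2):-1/XO./OXX/O.X
[XOX/OXX/O..] O move#4: (2,1):-1/XOX/OXX/OO.*, (2,2):-1/XOX/OXX/O.O
[XOX/OXX/OO.] X move#5: (2,2):+1/XOX/OXX/OOX*
[XOX/OXX/OOX] end (terminal -1, O#6); searched .../OXX/O.. to 5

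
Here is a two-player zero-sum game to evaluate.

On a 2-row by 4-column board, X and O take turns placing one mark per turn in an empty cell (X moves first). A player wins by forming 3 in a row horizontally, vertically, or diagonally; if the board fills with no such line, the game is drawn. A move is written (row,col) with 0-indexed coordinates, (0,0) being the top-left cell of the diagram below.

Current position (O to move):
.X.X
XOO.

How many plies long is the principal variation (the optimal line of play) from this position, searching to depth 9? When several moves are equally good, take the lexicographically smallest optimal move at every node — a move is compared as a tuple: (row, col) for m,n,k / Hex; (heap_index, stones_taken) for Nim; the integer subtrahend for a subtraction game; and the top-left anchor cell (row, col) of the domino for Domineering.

[.X.X/XOO.] O move#1: (0,0):-1/OX.X/XOO., (0,2):+0/.XOX/XOO., (1,3):+1/.X.X/XOOO*
[.X.X/XOOO] end (terminal -1, X#2); searched .X.X/XOO. to 9

PV length from [.X.X/XOO.]: 1 ply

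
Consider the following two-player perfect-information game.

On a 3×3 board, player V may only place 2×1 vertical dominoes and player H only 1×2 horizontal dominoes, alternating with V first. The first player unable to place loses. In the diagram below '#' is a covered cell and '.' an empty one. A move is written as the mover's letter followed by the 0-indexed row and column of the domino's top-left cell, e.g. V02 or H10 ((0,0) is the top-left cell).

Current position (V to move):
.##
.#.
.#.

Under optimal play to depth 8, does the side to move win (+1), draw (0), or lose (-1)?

ply 1, V at .##/.#./.#. | V00=+1→###/##./.#.*; V10=+1→.##/##./##.; V12=+1→.##/.##/.##
ply 2: ###/##./.#. is terminal -1 (H); from .##/.#./.#. depth 8

value(.##/.#./.#., V) = +1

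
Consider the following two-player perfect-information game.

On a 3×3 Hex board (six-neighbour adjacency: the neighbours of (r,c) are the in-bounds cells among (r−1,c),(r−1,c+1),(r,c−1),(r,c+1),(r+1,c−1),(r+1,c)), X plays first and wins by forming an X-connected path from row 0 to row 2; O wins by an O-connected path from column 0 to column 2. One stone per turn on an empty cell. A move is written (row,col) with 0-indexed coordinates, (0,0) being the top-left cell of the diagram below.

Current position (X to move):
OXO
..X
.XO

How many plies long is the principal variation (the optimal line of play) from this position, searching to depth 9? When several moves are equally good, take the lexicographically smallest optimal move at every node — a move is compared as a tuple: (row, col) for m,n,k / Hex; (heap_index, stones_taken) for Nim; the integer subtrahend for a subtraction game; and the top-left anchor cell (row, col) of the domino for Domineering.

ply 1, X at OXO/..X/.XO | (1,0)=+1→OXO/X.X/.XO*; (1,1)=+1→OXO/.XX/.XO; (2,0)=+1→OXO/..X/XXO
ply 2, O at OXO/X.X/.XO | (1,1)=-1→OXO/XOX/.XO*; (2,0)=-1→OXO/X.X/OXO
ply 3, X at OXO/XOX/.XO | (2,0)=+1→OXO/XOX/XXO*
ply 4: OXO/XOX/XXO is terminal -1 (O); from OXO/..X/.XO depth 9

PV length from [OXO/..X/.XO]: 3 plies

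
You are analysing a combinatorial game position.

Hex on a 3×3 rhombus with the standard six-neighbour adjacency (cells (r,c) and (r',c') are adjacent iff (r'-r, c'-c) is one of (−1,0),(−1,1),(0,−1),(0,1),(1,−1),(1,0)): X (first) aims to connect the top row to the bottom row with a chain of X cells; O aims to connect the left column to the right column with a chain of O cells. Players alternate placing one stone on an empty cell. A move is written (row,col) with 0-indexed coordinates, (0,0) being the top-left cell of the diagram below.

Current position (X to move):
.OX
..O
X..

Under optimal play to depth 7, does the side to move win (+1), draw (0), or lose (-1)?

ply 1, X at .OX/..O/X.. | (0,0)=+1→XOX/..O/X..*; (1,0)=+1→.OX/X.O/X..; (1,1)=+1→.OX/.XO/X..; (2,1)=-1→.OX/..O/XX.; (2,2)=-1→.OX/..O/X.X
ply 2, O at XOX/..O/X.. | (1,0)=-1→XOX/O.O/X..*; (1,1)=-1→XOX/.OO/X..; (2,1)=-1→XOX/..O/XO.; (2,2)=-1→XOX/..O/X.O
ply 3, X at XOX/O.O/X.. | (1,1)=+1→XOX/OXO/X..*; (2,1)=-1→XOX/O.O/XX.; (2,2)=-1→XOX/O.O/X.X
ply 4: XOX/OXO/X.. is terminal -1 (O); from .OX/..O/X.. depth 7

value(.OX/..O/X.., X) = +1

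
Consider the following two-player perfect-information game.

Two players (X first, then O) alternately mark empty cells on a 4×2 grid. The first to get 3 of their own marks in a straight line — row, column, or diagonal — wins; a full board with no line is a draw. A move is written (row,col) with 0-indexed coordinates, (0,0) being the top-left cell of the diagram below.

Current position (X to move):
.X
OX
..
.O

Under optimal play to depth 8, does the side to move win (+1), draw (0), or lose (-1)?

value(.X/OX/../.O, X) = +1

ply 1, X at .X/OX/../.O | (0,0)=+0→XX/OX/../.O; (2,0)=+0→.X/OX/X./.O; (2,1)=+1→.X/OX/.X/.O*; (3,0)=+0→.X/OX/../XO
ply 2: .X/OX/.X/.O is terminal -1 (O); from .X/OX/../.O depth 8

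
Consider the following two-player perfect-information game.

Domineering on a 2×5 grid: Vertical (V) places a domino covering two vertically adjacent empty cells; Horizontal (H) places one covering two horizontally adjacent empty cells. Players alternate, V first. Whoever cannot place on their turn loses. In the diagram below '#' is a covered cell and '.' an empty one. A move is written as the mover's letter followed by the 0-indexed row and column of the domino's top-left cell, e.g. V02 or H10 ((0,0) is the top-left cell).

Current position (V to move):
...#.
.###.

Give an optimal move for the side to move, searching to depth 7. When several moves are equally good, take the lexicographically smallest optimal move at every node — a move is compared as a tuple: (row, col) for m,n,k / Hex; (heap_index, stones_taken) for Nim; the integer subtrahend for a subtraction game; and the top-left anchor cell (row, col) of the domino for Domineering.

p1 V@[...#./.###.]: V00[#..#./####.]+1* V04[...##/.####]-1
p2 H@[#..#./####.]: H01[####./####.]-1*
p3 V@[####./####.]: V04[#####/#####]+1*
p4 H@[#####/#####] terminal -1; root [...#./.###.] d7

V's best at [...#./.###.]: V00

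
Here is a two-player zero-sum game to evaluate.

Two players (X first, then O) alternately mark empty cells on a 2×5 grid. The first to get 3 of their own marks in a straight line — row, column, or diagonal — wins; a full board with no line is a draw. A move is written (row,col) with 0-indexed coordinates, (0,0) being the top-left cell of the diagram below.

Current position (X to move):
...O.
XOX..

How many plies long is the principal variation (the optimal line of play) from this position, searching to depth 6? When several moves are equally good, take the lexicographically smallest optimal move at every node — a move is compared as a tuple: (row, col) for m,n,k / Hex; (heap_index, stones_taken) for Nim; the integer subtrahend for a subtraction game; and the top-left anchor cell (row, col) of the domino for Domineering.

p1 X@[...O./XOX..]: (0,0)[X..O./XOX..]-1 (0,1)[.X.O./XOX..]+0* (0,2)[..XO./XOX..]+0 (0,4)[...OX/XOX..]+0 (1,3)[...O./XOXX.]+0 (1,4)[...O./XOX.X]+0
p2 O@[.X.O./XOX..]: (0,0)[OX.O./XOX..]+0* (0,2)[.XOO./XOX..]+0 (0,4)[.X.OO/XOX..]+0 (1,3)[.X.O./XOXO.]+0 (1,4)[.X.O./XOX.O]+0
p3 X@[OX.O./XOX..]: (0,2)[OXXO./XOX..]+0* (0,4)[OX.OX/XOX..]+0 (1,3)[OX.O./XOXX.]+0 (1,4)[OX.O./XOX.X]+0
p4 O@[OXXO./XOX..]: (0,4)[OXXOO/XOX..]+0* (1,3)[OXXO./XOXO.]+0 (1,4)[OXXO./XOX.O]+0
p5 X@[OXXOO/XOX..]: (1,3)[OXXOO/XOXX.]+0* (1,4)[OXXOO/XOX.X]+0
p6 O@[OXXOO/XOXX.]: (1,4)[OXXOO/XOXXO]+0*
p7 X@[OXXOO/XOXXO] terminal +0; root [...O./XOX..] d6

PV length from [...O./XOX..]: 6 plies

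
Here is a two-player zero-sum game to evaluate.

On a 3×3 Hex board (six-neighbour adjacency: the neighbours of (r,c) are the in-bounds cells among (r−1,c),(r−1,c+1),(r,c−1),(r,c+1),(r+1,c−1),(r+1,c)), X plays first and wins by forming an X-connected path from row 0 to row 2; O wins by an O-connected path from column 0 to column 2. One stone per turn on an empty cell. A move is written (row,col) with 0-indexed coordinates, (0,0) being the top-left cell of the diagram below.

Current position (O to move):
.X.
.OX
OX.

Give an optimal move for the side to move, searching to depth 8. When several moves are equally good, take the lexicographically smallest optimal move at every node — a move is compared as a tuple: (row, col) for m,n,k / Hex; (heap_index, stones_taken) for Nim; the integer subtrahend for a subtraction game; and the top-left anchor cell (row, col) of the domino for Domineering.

O's best at [.X./.OX/OX.]: (0,2)

p1 O@[.X./.OX/OX.]: (0,0)[OX./.OX/OX.]-1 (0,2)[.XO/.OX/OX.]+1* (1,0)[.X./OOX/OX.]-1 (2,2)[.X./.OX/OXO]-1
p2 X@[.XO/.OX/OX.] terminal -1; root [.X./.OX/OX.] d8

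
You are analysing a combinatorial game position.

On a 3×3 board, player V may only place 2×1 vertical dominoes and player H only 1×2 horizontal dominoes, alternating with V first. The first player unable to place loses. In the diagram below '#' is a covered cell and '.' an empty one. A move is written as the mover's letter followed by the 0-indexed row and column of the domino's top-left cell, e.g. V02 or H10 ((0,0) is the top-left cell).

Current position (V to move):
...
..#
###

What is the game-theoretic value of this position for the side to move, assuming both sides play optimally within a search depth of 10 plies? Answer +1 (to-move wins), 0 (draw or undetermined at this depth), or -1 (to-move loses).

value(.../..#/###, V) = +1

p1 V@[.../..#/###]: V00[#../#.#/###]-1 V01[.#./.##/###]+1*
p2 H@[.#./.##/###] terminal -1; root [.../..#/###] d10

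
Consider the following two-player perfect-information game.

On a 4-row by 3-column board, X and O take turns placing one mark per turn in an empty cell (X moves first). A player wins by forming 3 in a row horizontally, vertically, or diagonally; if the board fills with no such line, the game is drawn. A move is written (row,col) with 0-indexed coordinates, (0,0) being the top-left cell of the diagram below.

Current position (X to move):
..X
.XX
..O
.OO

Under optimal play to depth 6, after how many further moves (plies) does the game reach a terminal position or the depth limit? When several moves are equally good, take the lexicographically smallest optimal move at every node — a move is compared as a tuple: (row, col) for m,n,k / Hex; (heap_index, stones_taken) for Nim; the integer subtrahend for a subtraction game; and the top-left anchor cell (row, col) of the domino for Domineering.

PV length from [..X/.XX/..O/.OO]: 1 ply

[..X/.XX/..O/.OO] X move#1: (0,0):-1/X.X/.XX/..O/.OO, (0,1):-1/.XX/.XX/..O/.OO, (1,0):+1/..X/XXX/..O/.OO*, (2,0):+1/..X/.XX/X.O/.OO, (2,1):-1/..X/.XX/.XO/.OO, (3,0):+1/..X/.XX/..O/XOO
[..X/XXX/..O/.OO] end (terminal -1, O#2); searched ..X/.XX/..O/.OO to 6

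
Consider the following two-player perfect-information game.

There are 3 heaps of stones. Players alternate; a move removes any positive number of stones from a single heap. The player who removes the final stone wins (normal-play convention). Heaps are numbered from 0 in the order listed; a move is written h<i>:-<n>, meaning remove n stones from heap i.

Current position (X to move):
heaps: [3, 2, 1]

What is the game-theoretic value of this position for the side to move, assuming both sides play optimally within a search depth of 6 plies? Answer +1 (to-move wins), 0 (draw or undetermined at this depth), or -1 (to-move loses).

value((3,2,1), X) = -1

[(3,2,1)] X move#1: h0:-1:-1/(2,2,1)*, h0:-2:-1/(1,2,1), h0:-3:-1/(0,2,1), h1:-1:-1/(3,1,1), h1:-2:-1/(3,0,1), h2:-1:-1/(3,2,0)
[(2,2,1)] O move#2: h0:-1:-1/(1,2,1), h0:-2:-1/(0,2,1), h1:-1:-1/(2,1,1), h1:-2:-1/(2,0,1), h2:-1:+1/(2,2,0)*
[(2,2,0)] X move#3: h0:-1:-1/(1,2,0)*, h0:-2:-1/(0,2,0), h1:-1:-1/(2,1,0), h1:-2:-1/(2,0,0)
[(1,2,0)] O move#4: h0:-1:-1/(0,2,0), h1:-1:+1/(1,1,0)*, h1:-2:-1/(1,0,0)
[(1,1,0)] X move#5: h0:-1:-1/(0,1,0)*, h1:-1:-1/(1,0,0)
[(0,1,0)] O move#6: h1:-1:+1/(0,0,0)*
[(0,0,0)] end (terminal -1, X#7); searched (3,2,1) to 6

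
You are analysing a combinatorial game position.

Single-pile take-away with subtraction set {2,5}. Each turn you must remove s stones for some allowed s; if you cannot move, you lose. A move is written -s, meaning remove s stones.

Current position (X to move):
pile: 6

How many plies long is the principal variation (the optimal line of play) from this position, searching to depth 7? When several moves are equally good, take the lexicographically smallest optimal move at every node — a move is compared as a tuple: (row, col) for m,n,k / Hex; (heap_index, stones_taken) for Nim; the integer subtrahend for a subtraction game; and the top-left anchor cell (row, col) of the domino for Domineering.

PV length from [6]: 3 plies

ply 1, X at 6 | -2=+1→4*; -5=+1→1
ply 2, O at 4 | -2=-1→2*
ply 3, X at 2 | -2=+1→0*
ply 4: 0 is terminal -1 (O); from 6 depth 7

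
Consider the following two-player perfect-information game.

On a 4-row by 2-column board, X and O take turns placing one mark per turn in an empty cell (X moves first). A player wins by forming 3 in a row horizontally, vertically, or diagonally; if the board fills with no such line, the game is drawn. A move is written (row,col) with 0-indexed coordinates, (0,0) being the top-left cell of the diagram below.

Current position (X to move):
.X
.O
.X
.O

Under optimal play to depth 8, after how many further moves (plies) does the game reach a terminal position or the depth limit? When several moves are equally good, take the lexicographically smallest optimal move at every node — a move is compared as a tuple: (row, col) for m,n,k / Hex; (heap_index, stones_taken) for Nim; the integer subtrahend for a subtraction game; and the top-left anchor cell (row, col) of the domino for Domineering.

[.X/.O/.X/.O] X move#1: (0,0):+0/XX/.O/.X/.O*, (1,0):+0/.X/XO/.X/.O, (2,0):+0/.X/.O/XX/.O, (3,0):+0/.X/.O/.X/XO
[XX/.O/.X/.O] O move#2: (1,0):+0/XX/OO/.X/.O*, (2,0):+0/XX/.O/OX/.O, (3,0):+0/XX/.O/.X/OO
[XX/OO/.X/.O] X move#3: (2,0):+0/XX/OO/XX/.O*, (3,0):+0/XX/OO/.X/XO
[XX/OO/XX/.O] O move#4: (3,0):+0/XX/OO/XX/OO*
[XX/OO/XX/OO] end (terminal +0, X#5); searched .X/.O/.X/.O to 8

PV length from [.X/.O/.X/.O]: 4 plies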